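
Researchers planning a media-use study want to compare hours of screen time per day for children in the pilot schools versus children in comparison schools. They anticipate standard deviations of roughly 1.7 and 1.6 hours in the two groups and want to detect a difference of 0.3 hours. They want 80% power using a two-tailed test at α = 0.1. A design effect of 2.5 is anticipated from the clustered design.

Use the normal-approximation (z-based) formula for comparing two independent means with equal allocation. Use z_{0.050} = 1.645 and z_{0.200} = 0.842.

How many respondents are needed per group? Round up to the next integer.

n = (z_{α/2} + z_β)² · (σ₁² + σ₂²) / δ²
  = (1.645 + 0.842)² · (1.7² + 1.6² = 5.45) / 0.3²
  = 6.1852 · 5.45 / 0.09
  = 374.55
Design effect: 2.5 × 374.55 = 936.37.
Round up → n = 937 per group.

n = 937 per group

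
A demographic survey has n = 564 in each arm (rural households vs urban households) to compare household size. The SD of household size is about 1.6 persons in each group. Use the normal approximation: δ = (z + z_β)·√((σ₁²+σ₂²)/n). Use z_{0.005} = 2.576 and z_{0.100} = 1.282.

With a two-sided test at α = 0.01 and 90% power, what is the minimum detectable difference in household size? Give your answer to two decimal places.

δ = (z_{α/2} + z_β) · √((σ₁²+σ₂²)/n)
  = (2.576 + 1.282) · √(5.12/564)
  = 3.858 · √0.00908
  = 3.858 · 0.0953
  = 0.3676

Minimum detectable difference ≈ 0.37 persons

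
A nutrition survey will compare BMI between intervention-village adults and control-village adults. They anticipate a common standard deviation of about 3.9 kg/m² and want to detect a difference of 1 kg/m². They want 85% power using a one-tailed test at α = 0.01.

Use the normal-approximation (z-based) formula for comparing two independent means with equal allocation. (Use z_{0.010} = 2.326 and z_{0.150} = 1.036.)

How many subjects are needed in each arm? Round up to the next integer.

n = 344 per group

n = (z_α + z_β)² · (σ₁² + σ₂²) / δ²
  = (2.326 + 1.036)² · (2·3.9² = 30.42) / 1²
  = 11.3030 · 30.42 / 1
  = 343.84
Round up → n = 344 per group.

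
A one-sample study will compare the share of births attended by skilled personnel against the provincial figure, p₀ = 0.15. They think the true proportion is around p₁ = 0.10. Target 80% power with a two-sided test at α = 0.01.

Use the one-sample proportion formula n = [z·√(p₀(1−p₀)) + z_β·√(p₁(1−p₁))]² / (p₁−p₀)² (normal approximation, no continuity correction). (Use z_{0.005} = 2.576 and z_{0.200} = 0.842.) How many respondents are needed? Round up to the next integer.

n = 550

n = [z_{α/2}·√(p₀q₀) + z_β·√(p₁q₁)]² / (p₁ − p₀)²
  = [2.576·√(0.15·0.85) + 0.842·√(0.10·0.90)]² / (-0.05)²
  = [2.576·0.3571 + 0.842·0.3000]² / 0.0025
  = [1.1724]² / 0.0025
  = 549.82
Round up → n = 550.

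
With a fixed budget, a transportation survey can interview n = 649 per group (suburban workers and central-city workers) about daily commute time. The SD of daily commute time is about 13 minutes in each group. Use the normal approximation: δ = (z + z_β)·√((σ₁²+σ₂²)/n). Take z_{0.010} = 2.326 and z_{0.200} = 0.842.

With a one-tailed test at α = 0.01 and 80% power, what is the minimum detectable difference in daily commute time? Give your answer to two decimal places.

Minimum detectable difference ≈ 2.29 minutes

δ = (z_α + z_β) · √((σ₁²+σ₂²)/n)
  = (2.326 + 0.842) · √(338/649)
  = 3.168 · √0.5208
  = 3.168 · 0.7217
  = 2.2862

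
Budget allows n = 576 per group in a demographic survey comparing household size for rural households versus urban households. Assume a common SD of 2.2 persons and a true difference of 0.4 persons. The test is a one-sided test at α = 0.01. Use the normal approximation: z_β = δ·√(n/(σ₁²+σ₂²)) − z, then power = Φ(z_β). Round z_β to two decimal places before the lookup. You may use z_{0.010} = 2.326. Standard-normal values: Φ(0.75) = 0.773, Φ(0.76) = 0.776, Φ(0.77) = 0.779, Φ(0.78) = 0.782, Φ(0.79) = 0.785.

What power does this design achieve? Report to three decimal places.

Power ≈ 0.776

z_β = δ·√(n/(σ₁²+σ₂²)) − z_α
    = 0.4 · √(576/9.68) − 2.326
    = 0.4 · 7.71389 − 2.326
    = 3.0856 − 2.326 = 0.7596 → 0.76
Power = Φ(0.76) = 0.776.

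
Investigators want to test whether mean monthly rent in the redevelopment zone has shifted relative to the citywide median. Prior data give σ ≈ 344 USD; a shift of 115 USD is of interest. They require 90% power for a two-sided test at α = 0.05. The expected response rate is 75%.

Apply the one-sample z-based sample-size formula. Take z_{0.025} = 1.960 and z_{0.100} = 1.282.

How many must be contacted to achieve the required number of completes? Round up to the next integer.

n = (z_{α/2} + z_β)² · σ² / δ²
  = (1.960 + 1.282)² · 344² / 115²
  = 10.5106 · 118336 / 13225
  = 94.05
Adjust for 75% response: 94.05 / 0.75 = 125.40.
Round up → n = 126.

n = 126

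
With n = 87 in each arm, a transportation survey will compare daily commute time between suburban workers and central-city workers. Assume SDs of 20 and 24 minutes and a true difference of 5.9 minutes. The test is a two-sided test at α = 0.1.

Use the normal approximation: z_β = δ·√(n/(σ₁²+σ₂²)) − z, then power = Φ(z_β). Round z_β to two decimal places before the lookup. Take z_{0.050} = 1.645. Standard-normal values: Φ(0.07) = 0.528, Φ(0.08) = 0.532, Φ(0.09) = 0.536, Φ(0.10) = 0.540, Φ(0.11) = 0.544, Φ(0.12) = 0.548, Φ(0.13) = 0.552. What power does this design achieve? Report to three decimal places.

z_β = δ·√(n/(σ₁²+σ₂²)) − z_{α/2}
    = 5.9 · √(87/976) − 1.645
    = 5.9 · 0.29856 − 1.645
    = 1.7615 − 1.645 = 0.1165 → 0.12
Power = Φ(0.12) = 0.548.

Power ≈ 0.548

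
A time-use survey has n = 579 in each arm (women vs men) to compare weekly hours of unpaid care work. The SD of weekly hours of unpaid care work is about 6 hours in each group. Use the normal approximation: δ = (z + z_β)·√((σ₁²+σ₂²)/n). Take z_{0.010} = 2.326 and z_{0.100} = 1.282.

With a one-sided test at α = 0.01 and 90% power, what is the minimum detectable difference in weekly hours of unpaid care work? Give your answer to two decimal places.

δ = (z_α + z_β) · √((σ₁²+σ₂²)/n)
  = (2.326 + 1.282) · √(72/579)
  = 3.608 · √0.12435
  = 3.608 · 0.3526
  = 1.2723

Minimum detectable difference ≈ 1.27 hours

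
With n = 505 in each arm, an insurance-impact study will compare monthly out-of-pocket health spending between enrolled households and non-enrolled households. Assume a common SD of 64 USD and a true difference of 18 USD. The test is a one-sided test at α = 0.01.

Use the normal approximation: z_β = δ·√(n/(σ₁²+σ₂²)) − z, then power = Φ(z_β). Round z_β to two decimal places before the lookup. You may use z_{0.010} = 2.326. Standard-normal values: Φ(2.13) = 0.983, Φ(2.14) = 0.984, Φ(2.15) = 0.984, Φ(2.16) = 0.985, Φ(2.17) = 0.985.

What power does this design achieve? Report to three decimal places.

Power ≈ 0.984

z_β = δ·√(n/(σ₁²+σ₂²)) − z_α
    = 18 · √(505/8192) − 2.326
    = 18 · 0.24829 − 2.326
    = 4.4691 − 2.326 = 2.1431 → 2.14
Power = Φ(2.14) = 0.984.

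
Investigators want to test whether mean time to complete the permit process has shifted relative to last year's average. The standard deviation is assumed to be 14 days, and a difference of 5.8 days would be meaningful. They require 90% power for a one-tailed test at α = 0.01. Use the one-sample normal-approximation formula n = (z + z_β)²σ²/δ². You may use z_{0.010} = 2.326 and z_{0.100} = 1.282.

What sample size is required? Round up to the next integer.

n = 76

n = (z_α + z_β)² · σ² / δ²
  = (2.326 + 1.282)² · 14² / 5.8²
  = 13.0177 · 196 / 33.64
  = 75.85
Round up → n = 76.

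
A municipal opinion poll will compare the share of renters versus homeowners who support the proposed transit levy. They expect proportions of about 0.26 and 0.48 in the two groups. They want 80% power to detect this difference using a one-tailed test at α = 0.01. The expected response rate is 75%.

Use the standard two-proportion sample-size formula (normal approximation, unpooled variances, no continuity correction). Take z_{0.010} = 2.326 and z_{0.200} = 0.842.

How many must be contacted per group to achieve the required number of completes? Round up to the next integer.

n = 123 per group

n = (z_α + z_β)² · [p₁(1−p₁) + p₂(1−p₂)] / (p₁ − p₂)²
  = (2.326 + 0.842)² · (0.26·0.74 + 0.48·0.52) / (-0.22)²
  = (3.168)² · (0.1924 + 0.2496) / 0.0484
  = 10.0362 · 0.4420 / 0.0484
  = 91.65
Adjust for 75% response: 91.65 / 0.75 = 122.20.
Round up → n = 123 per group.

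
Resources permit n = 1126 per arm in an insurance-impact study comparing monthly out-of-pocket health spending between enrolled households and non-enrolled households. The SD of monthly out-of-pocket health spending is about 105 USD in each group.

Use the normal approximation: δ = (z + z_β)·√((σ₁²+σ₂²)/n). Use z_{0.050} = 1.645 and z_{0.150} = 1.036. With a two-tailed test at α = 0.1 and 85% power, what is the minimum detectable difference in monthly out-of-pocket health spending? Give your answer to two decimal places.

δ = (z_{α/2} + z_β) · √((σ₁²+σ₂²)/n)
  = (1.645 + 1.036) · √(22050/1126)
  = 2.681 · √19.5826
  = 2.681 · 4.4252
  = 11.8640

Minimum detectable difference ≈ 11.86 USD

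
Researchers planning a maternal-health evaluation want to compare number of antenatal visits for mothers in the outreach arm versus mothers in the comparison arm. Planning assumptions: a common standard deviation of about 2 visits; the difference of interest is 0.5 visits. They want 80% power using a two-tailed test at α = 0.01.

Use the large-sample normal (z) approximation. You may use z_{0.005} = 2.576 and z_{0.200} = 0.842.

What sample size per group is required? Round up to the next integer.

n = 374 per group

n = (z_{α/2} + z_β)² · (σ₁² + σ₂²) / δ²
  = (2.576 + 0.842)² · (2·2² = 8) / 0.5²
  = 11.6827 · 8 / 0.25
  = 373.85
Round up → n = 374 per group.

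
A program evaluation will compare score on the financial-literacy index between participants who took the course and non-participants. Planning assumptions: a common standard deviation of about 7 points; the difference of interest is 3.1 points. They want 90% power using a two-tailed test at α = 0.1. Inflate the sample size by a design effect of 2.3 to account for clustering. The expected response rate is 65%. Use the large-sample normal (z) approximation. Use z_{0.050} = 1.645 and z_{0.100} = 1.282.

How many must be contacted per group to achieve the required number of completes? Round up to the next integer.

n = (z_{α/2} + z_β)² · (σ₁² + σ₂²) / δ²
  = (1.645 + 1.282)² · (2·7² = 98) / 3.1²
  = 8.5673 · 98 / 9.61
  = 87.37
Design effect: 2.3 × 87.37 = 200.94.
Adjust for 65% response: 200.94 / 0.65 = 309.15.
Round up → n = 310 per group.

n = 310 per group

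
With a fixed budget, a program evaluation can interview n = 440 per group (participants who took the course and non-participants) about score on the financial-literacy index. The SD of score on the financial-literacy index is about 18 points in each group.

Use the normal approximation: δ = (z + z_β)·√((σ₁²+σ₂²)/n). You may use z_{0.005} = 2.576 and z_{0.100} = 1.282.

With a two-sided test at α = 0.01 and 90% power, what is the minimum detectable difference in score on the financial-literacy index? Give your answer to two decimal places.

δ = (z_{α/2} + z_β) · √((σ₁²+σ₂²)/n)
  = (2.576 + 1.282) · √(648/440)
  = 3.858 · √1.4727
  = 3.858 · 1.2136
  = 4.6819

Minimum detectable difference ≈ 4.68 points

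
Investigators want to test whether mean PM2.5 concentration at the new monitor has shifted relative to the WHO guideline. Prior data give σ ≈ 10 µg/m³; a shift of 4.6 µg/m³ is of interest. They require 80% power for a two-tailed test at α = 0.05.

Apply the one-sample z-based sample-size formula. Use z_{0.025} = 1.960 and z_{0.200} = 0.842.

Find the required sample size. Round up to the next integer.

n = 38

n = (z_{α/2} + z_β)² · σ² / δ²
  = (1.960 + 0.842)² · 10² / 4.6²
  = 7.8512 · 100 / 21.16
  = 37.10
Round up → n = 38.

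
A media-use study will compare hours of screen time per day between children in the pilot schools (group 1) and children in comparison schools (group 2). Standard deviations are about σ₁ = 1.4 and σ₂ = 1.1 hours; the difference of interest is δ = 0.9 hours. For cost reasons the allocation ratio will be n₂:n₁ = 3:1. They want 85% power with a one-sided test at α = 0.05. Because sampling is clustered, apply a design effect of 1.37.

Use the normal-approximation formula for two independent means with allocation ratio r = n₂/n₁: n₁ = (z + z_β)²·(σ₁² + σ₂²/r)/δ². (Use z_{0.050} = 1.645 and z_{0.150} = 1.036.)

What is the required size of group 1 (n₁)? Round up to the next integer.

n₁ = (z_α + z_β)² · (σ₁² + σ₂²/r) / δ²
   = (1.645 + 1.036)² · (1.4² + 1.1²/3) / 0.9²
   = 7.1878 · (1.96 + 0.40333) / 0.81
   = 7.1878 · 2.3633 / 0.81
   = 20.97
Design effect: 1.37 × 20.97 = 28.73.
Round up → n₁ = 29; n₂ = r·n₁ = 3 × 29 = 87.

n₁ = 29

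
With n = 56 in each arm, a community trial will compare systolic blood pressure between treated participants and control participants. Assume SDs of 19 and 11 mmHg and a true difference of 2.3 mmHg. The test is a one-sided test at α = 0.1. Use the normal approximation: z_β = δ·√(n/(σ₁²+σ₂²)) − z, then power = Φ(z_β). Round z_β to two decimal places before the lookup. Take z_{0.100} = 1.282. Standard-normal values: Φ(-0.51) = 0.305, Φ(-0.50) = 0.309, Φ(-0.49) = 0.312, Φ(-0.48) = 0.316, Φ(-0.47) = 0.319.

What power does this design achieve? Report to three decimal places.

Power ≈ 0.309

z_β = δ·√(n/(σ₁²+σ₂²)) − z_α
    = 2.3 · √(56/482) − 1.282
    = 2.3 · 0.34086 − 1.282
    = 0.7840 − 1.282 = -0.4980 → -0.50
Power = Φ(-0.50) = 0.309.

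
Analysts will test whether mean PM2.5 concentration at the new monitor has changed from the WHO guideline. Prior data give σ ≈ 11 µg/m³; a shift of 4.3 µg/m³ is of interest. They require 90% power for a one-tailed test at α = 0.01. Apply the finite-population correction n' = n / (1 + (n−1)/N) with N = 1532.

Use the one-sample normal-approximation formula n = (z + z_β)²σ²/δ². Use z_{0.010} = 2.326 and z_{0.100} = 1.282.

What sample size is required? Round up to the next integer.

n = 81

n = (z_α + z_β)² · σ² / δ²
  = (2.326 + 1.282)² · 11² / 4.3²
  = 13.0177 · 121 / 18.49
  = 85.19
Finite-population correction (N = 1532): 85.19 / (1 + (85.19 − 1)/1532) = 80.75.
Round up → n = 81.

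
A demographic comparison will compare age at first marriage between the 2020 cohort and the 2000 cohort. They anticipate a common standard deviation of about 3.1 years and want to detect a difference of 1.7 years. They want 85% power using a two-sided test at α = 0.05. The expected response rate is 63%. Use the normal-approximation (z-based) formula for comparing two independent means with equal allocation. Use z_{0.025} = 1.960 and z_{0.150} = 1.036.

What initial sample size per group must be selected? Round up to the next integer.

n = 95 per group

n = (z_{α/2} + z_β)² · (σ₁² + σ₂²) / δ²
  = (1.960 + 1.036)² · (2·3.1² = 19.22) / 1.7²
  = 8.9760 · 19.22 / 2.89
  = 59.70
Adjust for 63% response: 59.70 / 0.63 = 94.75.
Round up → n = 95 per group.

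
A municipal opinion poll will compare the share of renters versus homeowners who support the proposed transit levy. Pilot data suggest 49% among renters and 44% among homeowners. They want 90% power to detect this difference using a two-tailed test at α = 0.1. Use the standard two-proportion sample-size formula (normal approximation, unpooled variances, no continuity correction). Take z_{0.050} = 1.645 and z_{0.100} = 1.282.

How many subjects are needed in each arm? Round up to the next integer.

n = 1701 per group

n = (z_{α/2} + z_β)² · [p₁(1−p₁) + p₂(1−p₂)] / (p₁ − p₂)²
  = (1.645 + 1.282)² · (0.49·0.51 + 0.44·0.56) / (0.05)²
  = (2.927)² · (0.2499 + 0.2464) / 0.0025
  = 8.5673 · 0.4963 / 0.0025
  = 1700.79
Round up → n = 1701 per group.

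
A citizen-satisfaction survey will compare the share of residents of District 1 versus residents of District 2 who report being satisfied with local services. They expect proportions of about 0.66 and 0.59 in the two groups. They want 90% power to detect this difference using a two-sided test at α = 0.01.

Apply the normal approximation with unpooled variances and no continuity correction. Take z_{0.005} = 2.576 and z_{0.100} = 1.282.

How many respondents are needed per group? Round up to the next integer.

n = 1417 per group

n = (z_{α/2} + z_β)² · [p₁(1−p₁) + p₂(1−p₂)] / (p₁ − p₂)²
  = (2.576 + 1.282)² · (0.66·0.34 + 0.59·0.41) / (0.07)²
  = (3.858)² · (0.2244 + 0.2419) / 0.0049
  = 14.8842 · 0.4663 / 0.0049
  = 1416.43
Round up → n = 1417 per group.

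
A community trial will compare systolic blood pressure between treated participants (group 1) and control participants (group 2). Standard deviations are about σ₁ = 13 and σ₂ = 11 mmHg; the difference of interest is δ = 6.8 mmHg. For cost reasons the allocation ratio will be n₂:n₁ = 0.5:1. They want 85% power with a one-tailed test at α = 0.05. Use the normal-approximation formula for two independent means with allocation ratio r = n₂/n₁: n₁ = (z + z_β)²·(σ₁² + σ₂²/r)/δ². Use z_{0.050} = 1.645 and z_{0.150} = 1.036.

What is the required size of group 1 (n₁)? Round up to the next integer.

n₁ = 64

n₁ = (z_α + z_β)² · (σ₁² + σ₂²/r) / δ²
   = (1.645 + 1.036)² · (13² + 11²/0.5) / 6.8²
   = 7.1878 · (169 + 242) / 46.24
   = 7.1878 · 411 / 46.24
   = 63.89
Round up → n₁ = 64; n₂ = r·n₁ = 0.5 × 64 = 32.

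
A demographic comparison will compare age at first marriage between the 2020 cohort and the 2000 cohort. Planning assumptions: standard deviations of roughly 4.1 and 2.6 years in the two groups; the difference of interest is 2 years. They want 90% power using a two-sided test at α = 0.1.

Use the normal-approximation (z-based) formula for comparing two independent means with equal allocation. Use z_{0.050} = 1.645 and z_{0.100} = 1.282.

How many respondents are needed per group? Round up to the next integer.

n = (z_{α/2} + z_β)² · (σ₁² + σ₂²) / δ²
  = (1.645 + 1.282)² · (4.1² + 2.6² = 23.57) / 2²
  = 8.5673 · 23.57 / 4
  = 50.48
Round up → n = 51 per group.

n = 51 per group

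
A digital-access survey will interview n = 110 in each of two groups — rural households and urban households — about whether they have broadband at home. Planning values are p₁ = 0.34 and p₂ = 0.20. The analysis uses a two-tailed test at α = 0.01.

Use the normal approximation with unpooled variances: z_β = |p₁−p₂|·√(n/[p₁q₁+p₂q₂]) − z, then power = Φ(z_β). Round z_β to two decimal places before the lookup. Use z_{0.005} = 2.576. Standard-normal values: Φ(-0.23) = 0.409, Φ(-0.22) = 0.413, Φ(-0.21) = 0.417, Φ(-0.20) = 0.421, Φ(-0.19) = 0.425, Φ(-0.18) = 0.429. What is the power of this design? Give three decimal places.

z_β = |p₁−p₂|·√(n/[p₁q₁+p₂q₂]) − z_{α/2}
    = 0.14 · √(110/0.3844) − 2.576
    = 0.14 · 16.9163 − 2.576
    = 2.3683 − 2.576 = -0.2077 → -0.21
Power = Φ(-0.21) = 0.417.

Power ≈ 0.417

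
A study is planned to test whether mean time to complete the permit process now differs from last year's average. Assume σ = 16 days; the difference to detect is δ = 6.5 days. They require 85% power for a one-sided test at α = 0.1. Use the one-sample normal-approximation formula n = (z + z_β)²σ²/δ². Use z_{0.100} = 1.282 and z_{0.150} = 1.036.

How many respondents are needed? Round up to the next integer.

n = (z_α + z_β)² · σ² / δ²
  = (1.282 + 1.036)² · 16² / 6.5²
  = 5.3731 · 256 / 42.25
  = 32.56
Round up → n = 33.

n = 33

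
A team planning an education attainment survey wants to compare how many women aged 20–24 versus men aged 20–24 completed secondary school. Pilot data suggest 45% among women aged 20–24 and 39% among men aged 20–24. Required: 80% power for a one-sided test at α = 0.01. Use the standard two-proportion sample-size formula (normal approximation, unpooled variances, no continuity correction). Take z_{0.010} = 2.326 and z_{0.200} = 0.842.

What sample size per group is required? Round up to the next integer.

n = (z_α + z_β)² · [p₁(1−p₁) + p₂(1−p₂)] / (p₁ − p₂)²
  = (2.326 + 0.842)² · (0.45·0.55 + 0.39·0.61) / (0.06)²
  = (3.168)² · (0.2475 + 0.2379) / 0.0036
  = 10.0362 · 0.4854 / 0.0036
  = 1353.22
Round up → n = 1354 per group.

n = 1354 per group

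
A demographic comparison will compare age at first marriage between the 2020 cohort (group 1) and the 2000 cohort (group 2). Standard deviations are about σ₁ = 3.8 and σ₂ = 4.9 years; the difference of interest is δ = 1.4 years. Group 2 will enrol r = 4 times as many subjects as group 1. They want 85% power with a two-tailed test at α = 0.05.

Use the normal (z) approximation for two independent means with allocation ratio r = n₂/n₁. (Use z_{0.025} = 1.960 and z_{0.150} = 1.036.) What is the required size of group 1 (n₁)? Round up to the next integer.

n₁ = (z_{α/2} + z_β)² · (σ₁² + σ₂²/r) / δ²
   = (1.960 + 1.036)² · (3.8² + 4.9²/4) / 1.4²
   = 8.9760 · (14.44 + 6.0025) / 1.96
   = 8.9760 · 20.4425 / 1.96
   = 93.62
Round up → n₁ = 94; n₂ = r·n₁ = 4 × 94 = 376.

n₁ = 94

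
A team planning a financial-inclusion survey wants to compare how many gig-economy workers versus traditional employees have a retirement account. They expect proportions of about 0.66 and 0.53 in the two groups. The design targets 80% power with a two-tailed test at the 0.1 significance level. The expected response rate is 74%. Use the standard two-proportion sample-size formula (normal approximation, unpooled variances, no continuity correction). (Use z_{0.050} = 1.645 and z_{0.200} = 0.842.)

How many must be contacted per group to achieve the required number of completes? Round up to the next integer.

n = 235 per group

n = (z_{α/2} + z_β)² · [p₁(1−p₁) + p₂(1−p₂)] / (p₁ − p₂)²
  = (1.645 + 0.842)² · (0.66·0.34 + 0.53·0.47) / (0.13)²
  = (2.487)² · (0.2244 + 0.2491) / 0.0169
  = 6.1852 · 0.4735 / 0.0169
  = 173.29
Adjust for 74% response: 173.29 / 0.74 = 234.18.
Round up → n = 235 per group.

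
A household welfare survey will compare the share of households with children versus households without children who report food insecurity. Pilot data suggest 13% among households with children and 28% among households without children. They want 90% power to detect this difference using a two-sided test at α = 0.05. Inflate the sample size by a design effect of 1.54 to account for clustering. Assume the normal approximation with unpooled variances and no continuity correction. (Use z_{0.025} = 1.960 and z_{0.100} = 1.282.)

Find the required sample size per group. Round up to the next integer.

n = (z_{α/2} + z_β)² · [p₁(1−p₁) + p₂(1−p₂)] / (p₁ − p₂)²
  = (1.960 + 1.282)² · (0.13·0.87 + 0.28·0.72) / (-0.15)²
  = (3.242)² · (0.1131 + 0.2016) / 0.0225
  = 10.5106 · 0.3147 / 0.0225
  = 147.01
Design effect: 1.54 × 147.01 = 226.39.
Round up → n = 227 per group.

n = 227 per group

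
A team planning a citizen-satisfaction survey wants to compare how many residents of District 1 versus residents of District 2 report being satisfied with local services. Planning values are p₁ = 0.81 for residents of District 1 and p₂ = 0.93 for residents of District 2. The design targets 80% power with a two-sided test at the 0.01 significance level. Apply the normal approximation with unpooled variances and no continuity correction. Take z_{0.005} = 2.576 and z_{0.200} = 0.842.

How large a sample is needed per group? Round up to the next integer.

n = 178 per group

n = (z_{α/2} + z_β)² · [p₁(1−p₁) + p₂(1−p₂)] / (p₁ − p₂)²
  = (2.576 + 0.842)² · (0.81·0.19 + 0.93·0.07) / (-0.12)²
  = (3.418)² · (0.1539 + 0.0651) / 0.0144
  = 11.6827 · 0.2190 / 0.0144
  = 177.67
Round up → n = 178 per group.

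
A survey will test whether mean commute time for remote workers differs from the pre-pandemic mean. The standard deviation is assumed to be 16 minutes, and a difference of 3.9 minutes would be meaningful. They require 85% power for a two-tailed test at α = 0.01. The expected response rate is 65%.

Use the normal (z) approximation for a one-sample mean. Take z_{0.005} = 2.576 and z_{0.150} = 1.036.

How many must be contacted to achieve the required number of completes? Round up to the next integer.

n = (z_{α/2} + z_β)² · σ² / δ²
  = (2.576 + 1.036)² · 16² / 3.9²
  = 13.0465 · 256 / 15.21
  = 219.59
Adjust for 65% response: 219.59 / 0.65 = 337.83.
Round up → n = 338.

n = 338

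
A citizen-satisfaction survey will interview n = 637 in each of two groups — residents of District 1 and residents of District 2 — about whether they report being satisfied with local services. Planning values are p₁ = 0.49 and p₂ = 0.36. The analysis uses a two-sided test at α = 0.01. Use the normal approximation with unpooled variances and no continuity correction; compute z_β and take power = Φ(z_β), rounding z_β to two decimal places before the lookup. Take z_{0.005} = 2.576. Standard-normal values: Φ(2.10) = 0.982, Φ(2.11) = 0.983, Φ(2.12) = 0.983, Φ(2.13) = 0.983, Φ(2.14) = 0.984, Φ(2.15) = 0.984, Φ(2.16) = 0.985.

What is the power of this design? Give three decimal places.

z_β = |p₁−p₂|·√(n/[p₁q₁+p₂q₂]) − z_{α/2}
    = 0.13 · √(637/0.4803) − 2.576
    = 0.13 · 36.4178 − 2.576
    = 4.7343 − 2.576 = 2.1583 → 2.16
Power = Φ(2.16) = 0.985.

Power ≈ 0.985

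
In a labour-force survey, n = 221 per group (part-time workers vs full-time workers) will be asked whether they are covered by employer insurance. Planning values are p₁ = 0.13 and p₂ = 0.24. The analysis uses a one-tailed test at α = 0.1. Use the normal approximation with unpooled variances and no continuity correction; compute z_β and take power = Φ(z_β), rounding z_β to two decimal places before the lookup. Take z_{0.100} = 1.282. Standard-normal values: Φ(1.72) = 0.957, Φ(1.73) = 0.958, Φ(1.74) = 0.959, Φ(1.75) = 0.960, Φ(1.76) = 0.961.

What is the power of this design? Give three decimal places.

z_β = |p₁−p₂|·√(n/[p₁q₁+p₂q₂]) − z_α
    = 0.11 · √(221/0.2955) − 1.282
    = 0.11 · 27.3475 − 1.282
    = 3.0082 − 1.282 = 1.7262 → 1.73
Power = Φ(1.73) = 0.958.

Power ≈ 0.958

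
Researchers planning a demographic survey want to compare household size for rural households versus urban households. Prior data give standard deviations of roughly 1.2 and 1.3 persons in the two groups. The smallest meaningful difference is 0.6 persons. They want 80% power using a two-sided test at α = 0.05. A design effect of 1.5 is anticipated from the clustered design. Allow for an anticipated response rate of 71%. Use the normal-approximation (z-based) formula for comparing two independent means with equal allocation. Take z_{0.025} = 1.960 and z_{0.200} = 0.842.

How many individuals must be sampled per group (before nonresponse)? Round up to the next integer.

n = (z_{α/2} + z_β)² · (σ₁² + σ₂²) / δ²
  = (1.960 + 0.842)² · (1.2² + 1.3² = 3.13) / 0.6²
  = 7.8512 · 3.13 / 0.36
  = 68.26
Design effect: 1.5 × 68.26 = 102.39.
Adjust for 71% response: 102.39 / 0.71 = 144.22.
Round up → n = 145 per group.

n = 145 per group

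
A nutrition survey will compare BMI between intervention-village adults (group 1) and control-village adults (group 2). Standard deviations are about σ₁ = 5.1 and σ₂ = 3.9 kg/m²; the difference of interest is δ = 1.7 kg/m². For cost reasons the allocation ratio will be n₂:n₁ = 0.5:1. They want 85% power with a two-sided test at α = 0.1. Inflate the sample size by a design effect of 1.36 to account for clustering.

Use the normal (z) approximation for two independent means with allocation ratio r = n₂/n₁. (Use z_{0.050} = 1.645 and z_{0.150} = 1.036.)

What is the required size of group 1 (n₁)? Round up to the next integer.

n₁ = (z_{α/2} + z_β)² · (σ₁² + σ₂²/r) / δ²
   = (1.645 + 1.036)² · (5.1² + 3.9²/0.5) / 1.7²
   = 7.1878 · (26.01 + 30.42) / 2.89
   = 7.1878 · 56.43 / 2.89
   = 140.35
Design effect: 1.36 × 140.35 = 190.87.
Round up → n₁ = 191; n₂ = r·n₁ = 0.5 × 191 = 96.

n₁ = 191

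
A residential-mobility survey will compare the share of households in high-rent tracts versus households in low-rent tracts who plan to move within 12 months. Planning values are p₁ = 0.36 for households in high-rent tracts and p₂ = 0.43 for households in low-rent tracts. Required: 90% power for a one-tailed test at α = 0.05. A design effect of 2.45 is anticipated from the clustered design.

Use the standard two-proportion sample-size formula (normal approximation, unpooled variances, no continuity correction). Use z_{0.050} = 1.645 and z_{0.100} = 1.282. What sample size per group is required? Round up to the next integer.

n = (z_α + z_β)² · [p₁(1−p₁) + p₂(1−p₂)] / (p₁ − p₂)²
  = (1.645 + 1.282)² · (0.36·0.64 + 0.43·0.57) / (-0.07)²
  = (2.927)² · (0.2304 + 0.2451) / 0.0049
  = 8.5673 · 0.4755 / 0.0049
  = 831.38
Design effect: 2.45 × 831.38 = 2036.88.
Round up → n = 2037 per group.

n = 2037 per group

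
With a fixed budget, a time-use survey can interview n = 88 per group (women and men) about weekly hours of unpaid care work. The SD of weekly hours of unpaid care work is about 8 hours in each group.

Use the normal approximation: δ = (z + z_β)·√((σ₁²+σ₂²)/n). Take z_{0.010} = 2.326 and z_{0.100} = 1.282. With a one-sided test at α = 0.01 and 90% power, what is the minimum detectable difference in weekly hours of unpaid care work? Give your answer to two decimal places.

δ = (z_α + z_β) · √((σ₁²+σ₂²)/n)
  = (2.326 + 1.282) · √(128/88)
  = 3.608 · √1.4545
  = 3.608 · 1.2060
  = 4.3514

Minimum detectable difference ≈ 4.35 hours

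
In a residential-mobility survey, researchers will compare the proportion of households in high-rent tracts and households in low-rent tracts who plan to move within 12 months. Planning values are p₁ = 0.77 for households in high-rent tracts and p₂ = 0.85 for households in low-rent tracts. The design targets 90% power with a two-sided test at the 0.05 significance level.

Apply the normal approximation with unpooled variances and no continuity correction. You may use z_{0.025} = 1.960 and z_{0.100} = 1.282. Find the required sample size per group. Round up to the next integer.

n = 501 per group

n = (z_{α/2} + z_β)² · [p₁(1−p₁) + p₂(1−p₂)] / (p₁ − p₂)²
  = (1.960 + 1.282)² · (0.77·0.23 + 0.85·0.15) / (-0.08)²
  = (3.242)² · (0.1771 + 0.1275) / 0.0064
  = 10.5106 · 0.3046 / 0.0064
  = 500.24
Round up → n = 501 per group.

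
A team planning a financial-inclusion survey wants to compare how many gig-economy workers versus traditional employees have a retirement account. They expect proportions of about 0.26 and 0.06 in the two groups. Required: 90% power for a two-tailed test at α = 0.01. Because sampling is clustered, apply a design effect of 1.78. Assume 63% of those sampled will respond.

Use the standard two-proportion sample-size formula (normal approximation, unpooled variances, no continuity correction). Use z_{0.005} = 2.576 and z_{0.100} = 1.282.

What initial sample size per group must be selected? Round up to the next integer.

n = (z_{α/2} + z_β)² · [p₁(1−p₁) + p₂(1−p₂)] / (p₁ − p₂)²
  = (2.576 + 1.282)² · (0.26·0.74 + 0.06·0.94) / (0.20)²
  = (3.858)² · (0.1924 + 0.0564) / 0.0400
  = 14.8842 · 0.2488 / 0.0400
  = 92.58
Design effect: 1.78 × 92.58 = 164.79.
Adjust for 63% response: 164.79 / 0.63 = 261.57.
Round up → n = 262 per group.

n = 262 per group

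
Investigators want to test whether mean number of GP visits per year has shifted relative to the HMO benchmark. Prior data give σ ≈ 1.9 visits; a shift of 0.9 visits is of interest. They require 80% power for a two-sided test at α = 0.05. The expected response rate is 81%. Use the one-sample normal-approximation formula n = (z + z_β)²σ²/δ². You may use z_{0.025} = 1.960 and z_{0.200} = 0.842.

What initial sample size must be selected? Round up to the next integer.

n = (z_{α/2} + z_β)² · σ² / δ²
  = (1.960 + 0.842)² · 1.9² / 0.9²
  = 7.8512 · 3.61 / 0.81
  = 34.99
Adjust for 81% response: 34.99 / 0.81 = 43.20.
Round up → n = 44.

n = 44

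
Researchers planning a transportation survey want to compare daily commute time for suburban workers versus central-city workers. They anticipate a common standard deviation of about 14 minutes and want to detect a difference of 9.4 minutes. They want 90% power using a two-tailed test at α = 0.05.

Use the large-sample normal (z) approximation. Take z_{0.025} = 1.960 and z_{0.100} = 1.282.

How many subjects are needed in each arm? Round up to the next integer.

n = 47 per group

n = (z_{α/2} + z_β)² · (σ₁² + σ₂²) / δ²
  = (1.960 + 1.282)² · (2·14² = 392) / 9.4²
  = 10.5106 · 392 / 88.36
  = 46.63
Round up → n = 47 per group.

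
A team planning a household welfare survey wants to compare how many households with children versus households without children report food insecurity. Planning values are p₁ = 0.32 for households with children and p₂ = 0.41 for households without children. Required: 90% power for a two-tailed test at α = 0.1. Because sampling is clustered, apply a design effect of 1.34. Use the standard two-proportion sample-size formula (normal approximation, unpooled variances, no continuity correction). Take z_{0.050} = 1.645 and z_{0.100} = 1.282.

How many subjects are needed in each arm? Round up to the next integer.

n = (z_{α/2} + z_β)² · [p₁(1−p₁) + p₂(1−p₂)] / (p₁ − p₂)²
  = (1.645 + 1.282)² · (0.32·0.68 + 0.41·0.59) / (-0.09)²
  = (2.927)² · (0.2176 + 0.2419) / 0.0081
  = 8.5673 · 0.4595 / 0.0081
  = 486.01
Design effect: 1.34 × 486.01 = 651.25.
Round up → n = 652 per group.

n = 652 per group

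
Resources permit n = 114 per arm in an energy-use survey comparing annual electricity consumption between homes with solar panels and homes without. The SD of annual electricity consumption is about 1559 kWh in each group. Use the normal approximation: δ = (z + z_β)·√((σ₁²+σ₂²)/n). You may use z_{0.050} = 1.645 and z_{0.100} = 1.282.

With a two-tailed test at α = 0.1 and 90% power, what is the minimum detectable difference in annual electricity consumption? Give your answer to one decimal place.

Minimum detectable difference ≈ 604.4 kWh

δ = (z_{α/2} + z_β) · √((σ₁²+σ₂²)/n)
  = (1.645 + 1.282) · √(4860962/114)
  = 2.927 · √42640.0
  = 2.927 · 206.4946
  = 604.4097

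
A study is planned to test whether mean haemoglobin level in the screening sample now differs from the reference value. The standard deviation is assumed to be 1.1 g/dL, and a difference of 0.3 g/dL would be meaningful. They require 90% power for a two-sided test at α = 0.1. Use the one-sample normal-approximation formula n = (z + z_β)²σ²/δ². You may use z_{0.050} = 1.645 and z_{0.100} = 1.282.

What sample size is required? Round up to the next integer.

n = 116

n = (z_{α/2} + z_β)² · σ² / δ²
  = (1.645 + 1.282)² · 1.1² / 0.3²
  = 8.5673 · 1.21 / 0.09
  = 115.18
Round up → n = 116.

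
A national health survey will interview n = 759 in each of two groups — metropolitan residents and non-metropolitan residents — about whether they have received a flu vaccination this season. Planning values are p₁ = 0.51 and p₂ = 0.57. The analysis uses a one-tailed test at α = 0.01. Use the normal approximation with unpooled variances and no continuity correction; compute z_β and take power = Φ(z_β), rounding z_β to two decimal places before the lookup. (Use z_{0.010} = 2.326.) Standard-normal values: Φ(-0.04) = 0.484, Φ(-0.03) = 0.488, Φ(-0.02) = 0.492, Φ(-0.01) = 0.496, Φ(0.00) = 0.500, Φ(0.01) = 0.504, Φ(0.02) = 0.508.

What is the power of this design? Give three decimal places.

Power ≈ 0.508

z_β = |p₁−p₂|·√(n/[p₁q₁+p₂q₂]) − z_α
    = 0.06 · √(759/0.4950) − 2.326
    = 0.06 · 39.1578 − 2.326
    = 2.3495 − 2.326 = 0.0235 → 0.02
Power = Φ(0.02) = 0.508.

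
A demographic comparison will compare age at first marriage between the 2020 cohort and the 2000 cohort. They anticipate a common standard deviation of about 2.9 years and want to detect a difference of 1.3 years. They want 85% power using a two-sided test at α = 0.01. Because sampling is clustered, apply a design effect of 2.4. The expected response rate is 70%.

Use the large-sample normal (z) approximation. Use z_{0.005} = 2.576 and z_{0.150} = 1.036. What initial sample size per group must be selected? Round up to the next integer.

n = (z_{α/2} + z_β)² · (σ₁² + σ₂²) / δ²
  = (2.576 + 1.036)² · (2·2.9² = 16.82) / 1.3²
  = 13.0465 · 16.82 / 1.69
  = 129.85
Design effect: 2.4 × 129.85 = 311.63.
Adjust for 70% response: 311.63 / 0.70 = 445.19.
Round up → n = 446 per group.

n = 446 per group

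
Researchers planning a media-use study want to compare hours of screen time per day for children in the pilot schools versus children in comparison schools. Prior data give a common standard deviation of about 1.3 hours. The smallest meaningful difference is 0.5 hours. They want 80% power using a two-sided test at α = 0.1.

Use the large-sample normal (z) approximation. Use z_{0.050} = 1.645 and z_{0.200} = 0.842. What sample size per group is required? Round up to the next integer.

n = (z_{α/2} + z_β)² · (σ₁² + σ₂²) / δ²
  = (1.645 + 0.842)² · (2·1.3² = 3.38) / 0.5²
  = 6.1852 · 3.38 / 0.25
  = 83.62
Round up → n = 84 per group.

n = 84 per group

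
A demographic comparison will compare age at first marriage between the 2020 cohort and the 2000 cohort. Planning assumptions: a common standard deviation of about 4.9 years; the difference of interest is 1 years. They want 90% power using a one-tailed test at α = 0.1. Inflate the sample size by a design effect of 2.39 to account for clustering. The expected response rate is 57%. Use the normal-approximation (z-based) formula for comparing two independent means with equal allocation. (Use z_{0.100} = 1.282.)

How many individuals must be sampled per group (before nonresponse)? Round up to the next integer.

n = 1324 per group

n = (z_α + z_β)² · (σ₁² + σ₂²) / δ²
  = (1.282 + 1.282)² · (2·4.9² = 48.02) / 1²
  = 6.5741 · 48.02 / 1
  = 315.69
Design effect: 2.39 × 315.69 = 754.49.
Adjust for 57% response: 754.49 / 0.57 = 1323.67.
Round up → n = 1324 per group.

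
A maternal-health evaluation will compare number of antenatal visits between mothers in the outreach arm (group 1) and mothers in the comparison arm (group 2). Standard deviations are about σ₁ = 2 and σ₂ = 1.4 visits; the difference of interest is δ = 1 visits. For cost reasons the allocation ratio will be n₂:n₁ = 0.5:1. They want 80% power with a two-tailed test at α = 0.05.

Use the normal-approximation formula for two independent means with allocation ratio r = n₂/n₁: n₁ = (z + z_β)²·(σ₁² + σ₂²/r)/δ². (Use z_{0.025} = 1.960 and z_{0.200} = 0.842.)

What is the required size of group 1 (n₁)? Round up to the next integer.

n₁ = (z_{α/2} + z_β)² · (σ₁² + σ₂²/r) / δ²
   = (1.960 + 0.842)² · (2² + 1.4²/0.5) / 1²
   = 7.8512 · (4 + 3.92) / 1
   = 7.8512 · 7.92 / 1
   = 62.18
Round up → n₁ = 63; n₂ = r·n₁ = 0.5 × 63 = 32.

n₁ = 63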